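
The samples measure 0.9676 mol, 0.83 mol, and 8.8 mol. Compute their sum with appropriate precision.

10.6 mol

0.9676 mol + 0.83 mol + 8.8 mol = 10.5976 mol.
Addition/subtraction keeps the fewest decimal places: 0.9676 → 4 decimal places, 0.83 → 2 decimal places, 8.8 → 1 decimal place; limit is 1.
Rounded to 1 decimal place: 10.6 mol.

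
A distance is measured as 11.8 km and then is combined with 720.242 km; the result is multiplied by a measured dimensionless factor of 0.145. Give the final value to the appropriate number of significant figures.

106 km

11.8 km + 720.242 km = 732.042 km; the sum is limited to 1 decimal place (4 s.f.).
Carrying full precision, 732.042 × 0.145 = 106.14609 km; 0.145 has 3 s.f., so the result keeps min(4, 3) = 3 s.f.
Rounded to 3 significant figures: 106 km.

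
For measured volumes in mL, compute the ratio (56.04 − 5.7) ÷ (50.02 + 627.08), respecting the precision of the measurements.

0.0743

56.04 − 5.7 = 50.34, limited to 1 d.p. → 3 s.f.; 50.02 + 627.08 = 677.10, limited to 2 d.p. → 5 s.f.
Carrying full precision, 50.34 ÷ 677.10 = 0.0743464776252…; keep min(3, 5) = 3 s.f.
Rounded to 3 significant figures: 0.0743.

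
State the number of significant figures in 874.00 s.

874.00: trailing zeros after a decimal point are significant.

5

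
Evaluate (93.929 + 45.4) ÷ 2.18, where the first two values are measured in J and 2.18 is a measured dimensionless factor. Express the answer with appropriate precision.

63.9 J

93.929 J + 45.4 J = 139.329 J; the sum is limited to 1 decimal place (4 s.f.).
Carrying full precision, 139.329 ÷ 2.18 = 63.9123853211… J; 2.18 has 3 s.f., so the result keeps min(4, 3) = 3 s.f.
Rounded to 3 significant figures: 63.9 J.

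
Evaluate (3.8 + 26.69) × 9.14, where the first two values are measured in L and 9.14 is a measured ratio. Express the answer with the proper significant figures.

279 L

3.8 L + 26.69 L = 30.49 L; the sum is limited to 1 decimal place (3 s.f.).
Carrying full precision, 30.49 × 9.14 = 278.6786 L; 9.14 has 3 s.f., so the result keeps min(3, 3) = 3 s.f.
Rounded to 3 significant figures: 279 L.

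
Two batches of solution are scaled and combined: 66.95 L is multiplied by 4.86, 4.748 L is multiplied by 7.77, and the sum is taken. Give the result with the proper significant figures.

362 L

66.95 × 4.86 = 325.377 → 325 L (3 s.f., last digit at the 10^0 place).
4.748 × 7.77 = 36.89196 → 36.9 L (3 s.f., last digit at the 10^-1 place).
Sum: 362.26896 L; keep the coarser place, 10^0.
Result: 362 L.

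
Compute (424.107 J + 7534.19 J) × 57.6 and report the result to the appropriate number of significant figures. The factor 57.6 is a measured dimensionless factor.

424.107 J + 7534.19 J = 7958.297 J; the sum is limited to 2 decimal places (6 s.f.).
Carrying full precision, 7958.297 × 57.6 = 458397.9072 J; 57.6 has 3 s.f., so the result keeps min(6, 3) = 3 s.f.
Rounded to 3 significant figures: 4.58 × 10^5 J.

4.58 × 10^5 J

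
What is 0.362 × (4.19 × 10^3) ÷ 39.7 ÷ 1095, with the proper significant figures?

0.362 × (4.19 × 10^3) ÷ 39.7 ÷ 1095 = 0.0348913656074…
Multiplication/division keeps the fewest significant figures: 0.362 → 3 s.f., 4.19 × 10^3 → 3 s.f., 39.7 → 3 s.f., 1095 → 4 s.f.; limit is 3.
Rounded to 3 significant figures: 0.0349.

0.0349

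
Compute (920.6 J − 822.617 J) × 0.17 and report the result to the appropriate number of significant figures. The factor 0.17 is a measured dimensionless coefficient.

920.6 J − 822.617 J = 97.983 J; the difference is limited to 1 decimal place (3 s.f.).
Carrying full precision, 97.983 × 0.17 = 16.65711 J; 0.17 has 2 s.f., so the result keeps min(3, 2) = 2 s.f.
Rounded to 2 significant figures: 17 J.

17 J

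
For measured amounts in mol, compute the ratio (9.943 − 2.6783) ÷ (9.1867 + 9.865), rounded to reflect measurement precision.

9.943 − 2.6783 = 7.2647, limited to 3 d.p. → 4 s.f.; 9.1867 + 9.865 = 19.0517, limited to 3 d.p. → 5 s.f.
Carrying full precision, 7.2647 ÷ 19.0517 = 0.38131505325…; keep min(4, 5) = 4 s.f.
Rounded to 4 significant figures: 0.3813.

0.3813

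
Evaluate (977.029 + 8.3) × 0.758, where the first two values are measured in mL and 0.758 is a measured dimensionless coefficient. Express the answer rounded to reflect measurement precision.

7.47 × 10^2 mL

977.029 mL + 8.3 mL = 985.329 mL; the sum is limited to 1 decimal place (4 s.f.).
Carrying full precision, 985.329 × 0.758 = 746.879382 mL; 0.758 has 3 s.f., so the result keeps min(4, 3) = 3 s.f.
Rounded to 3 significant figures: 7.47 × 10^2 mL.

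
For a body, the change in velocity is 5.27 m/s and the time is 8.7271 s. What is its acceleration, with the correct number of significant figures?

0.604 m/s²

acceleration = 5.27 m/s ÷ 8.7271 s = 0.603866118184… m/s².
5.27 has 3 significant figures; 8.7271 has 5.
Division/multiplication keeps the fewest: 3 significant figures.
Rounded: 0.604 m/s².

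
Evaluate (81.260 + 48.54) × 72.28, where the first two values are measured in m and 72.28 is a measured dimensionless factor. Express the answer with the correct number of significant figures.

9382 m

81.260 m + 48.54 m = 129.800 m; the sum is limited to 2 decimal places (5 s.f.).
Carrying full precision, 129.800 × 72.28 = 9381.944 m; 72.28 has 4 s.f., so the result keeps min(5, 4) = 4 s.f.
Rounded to 4 significant figures: 9382 m.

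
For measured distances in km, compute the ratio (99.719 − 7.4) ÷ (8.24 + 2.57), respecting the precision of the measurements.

8.54

99.719 − 7.4 = 92.319, limited to 1 d.p. → 3 s.f.; 8.24 + 2.57 = 10.81, limited to 2 d.p. → 4 s.f.
Carrying full precision, 92.319 ÷ 10.81 = 8.5401480111…; keep min(3, 4) = 3 s.f.
Rounded to 3 significant figures: 8.54.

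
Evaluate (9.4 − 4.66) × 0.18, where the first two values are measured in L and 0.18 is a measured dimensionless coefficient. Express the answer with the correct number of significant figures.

9.4 L − 4.66 L = 4.74 L; the difference is limited to 1 decimal place (2 s.f.).
Carrying full precision, 4.74 × 0.18 = 0.8532 L; 0.18 has 2 s.f., so the result keeps min(2, 2) = 2 s.f.
Rounded to 2 significant figures: 0.85 L.

0.85 L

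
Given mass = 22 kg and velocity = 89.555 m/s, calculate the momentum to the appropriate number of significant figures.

2.0 × 10^3 kg·m/s

momentum = 22 kg × 89.555 m/s = 1970.21 kg·m/s.
22 has 2 significant figures; 89.555 has 5.
Division/multiplication keeps the fewest: 2 significant figures.
Rounded: 2.0 × 10^3 kg·m/s.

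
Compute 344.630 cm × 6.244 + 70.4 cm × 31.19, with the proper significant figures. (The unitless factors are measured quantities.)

4.35 × 10^3 cm

344.630 × 6.244 = 2151.86972 → 2152 cm (4 s.f., last digit at the 10^0 place).
70.4 × 31.19 = 2195.776 → 2.20 × 10^3 cm (3 s.f., last digit at the 10^1 place).
Sum: 4347.64572 cm; keep the coarser place, 10^1.
Result: 4.35 × 10^3 cm.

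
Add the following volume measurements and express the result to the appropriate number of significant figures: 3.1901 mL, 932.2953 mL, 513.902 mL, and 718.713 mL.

2.168100 × 10³ mL

3.1901 mL + 932.2953 mL + 513.902 mL + 718.713 mL = 2168.1004 mL.
Addition/subtraction keeps the fewest decimal places: 3.1901 → 4 decimal places, 932.2953 → 4 decimal places, 513.902 → 3 decimal places, 718.713 → 3 decimal places; limit is 3.
Rounded to 3 decimal places: 2.168100 × 10³ mL.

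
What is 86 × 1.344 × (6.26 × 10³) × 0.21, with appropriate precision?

86 × 1.344 × (6.26 × 10³) × 0.21 = 151946.7264
Multiplication/division keeps the fewest significant figures: 86 → 2 s.f., 1.344 → 4 s.f., 6.26 × 10³ → 3 s.f., 0.21 → 2 s.f.; limit is 2.
Rounded to 2 significant figures: 1.5 × 10⁵.

1.5 × 10⁵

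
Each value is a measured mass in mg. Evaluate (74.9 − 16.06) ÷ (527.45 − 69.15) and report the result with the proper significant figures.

74.9 − 16.06 = 58.84, limited to 1 d.p. → 3 s.f.; 527.45 − 69.15 = 458.30, limited to 2 d.p. → 5 s.f.
Carrying full precision, 58.84 ÷ 458.30 = 0.128387519092…; keep min(3, 5) = 3 s.f.
Rounded to 3 significant figures: 0.128.

0.128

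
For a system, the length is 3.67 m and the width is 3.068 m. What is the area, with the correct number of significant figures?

11.3 m²

area = 3.67 m × 3.068 m = 11.25956 m².
3.67 has 3 significant figures; 3.068 has 4.
Division/multiplication keeps the fewest: 3 significant figures.
Rounded: 11.3 m².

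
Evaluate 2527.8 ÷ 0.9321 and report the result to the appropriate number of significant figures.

2712

2527.8 ÷ 0.9321 = 2711.94077889…
Multiplication/division keeps the fewest significant figures: 2527.8 → 5 s.f., 0.9321 → 4 s.f.; limit is 4.
Rounded to 4 significant figures: 2712.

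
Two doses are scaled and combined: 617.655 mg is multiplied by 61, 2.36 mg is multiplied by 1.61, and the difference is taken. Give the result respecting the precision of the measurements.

617.655 × 61 = 37676.955 → 3.8 × 10⁴ mg (2 s.f., last digit at the 10^3 place).
2.36 × 1.61 = 3.7996 → 3.80 mg (3 s.f., last digit at the 10^-2 place).
Difference: 37673.1554 mg; keep the coarser place, 10^3.
Result: 3.8 × 10⁴ mg.

3.8 × 10⁴ mg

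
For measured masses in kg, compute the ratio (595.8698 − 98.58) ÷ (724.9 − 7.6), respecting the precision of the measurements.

0.6933

595.8698 − 98.58 = 497.2898, limited to 2 d.p. → 5 s.f.; 724.9 − 7.6 = 717.3, limited to 1 d.p. → 4 s.f.
Carrying full precision, 497.2898 ÷ 717.3 = 0.693280078071…; keep min(5, 4) = 4 s.f.
Rounded to 4 significant figures: 0.6933.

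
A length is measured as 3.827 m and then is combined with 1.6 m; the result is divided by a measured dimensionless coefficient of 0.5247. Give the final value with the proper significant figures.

10. m

3.827 m + 1.6 m = 5.427 m; the sum is limited to 1 decimal place (2 s.f.).
Carrying full precision, 5.427 ÷ 0.5247 = 10.3430531732… m; 0.5247 has 4 s.f., so the result keeps min(2, 4) = 2 s.f.
Rounded to 2 significant figures: 10. m.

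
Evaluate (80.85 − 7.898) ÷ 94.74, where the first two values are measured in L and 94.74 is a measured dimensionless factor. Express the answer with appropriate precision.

0.7700 L

80.85 L − 7.898 L = 72.952 L; the difference is limited to 2 decimal places (4 s.f.).
Carrying full precision, 72.952 ÷ 94.74 = 0.770023221448… L; 94.74 has 4 s.f., so the result keeps min(4, 4) = 4 s.f.
Rounded to 4 significant figures: 0.7700 L.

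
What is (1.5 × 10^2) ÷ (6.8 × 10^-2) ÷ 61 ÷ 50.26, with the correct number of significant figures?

0.72

(1.5 × 10^2) ÷ (6.8 × 10^-2) ÷ 61 ÷ 50.26 = 0.719498722362…
Multiplication/division keeps the fewest significant figures: 1.5 × 10^2 → 2 s.f., 6.8 × 10^-2 → 2 s.f., 61 → 2 s.f., 50.26 → 4 s.f.; limit is 2.
Rounded to 2 significant figures: 0.72.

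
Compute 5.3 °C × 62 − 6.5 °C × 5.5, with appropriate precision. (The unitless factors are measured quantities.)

2.9 × 10^2 °C

5.3 × 62 = 328.6 → 3.3 × 10^2 °C (2 s.f., last digit at the 10^1 place).
6.5 × 5.5 = 35.75 → 36 °C (2 s.f., last digit at the 10^0 place).
Difference: 292.85 °C; keep the coarser place, 10^1.
Result: 2.9 × 10^2 °C.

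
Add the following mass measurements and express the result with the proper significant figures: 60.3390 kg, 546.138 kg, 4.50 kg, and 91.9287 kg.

702.91 kg

60.3390 kg + 546.138 kg + 4.50 kg + 91.9287 kg = 702.9057 kg.
Addition/subtraction keeps the fewest decimal places: 60.3390 → 4 decimal places, 546.138 → 3 decimal places, 4.50 → 2 decimal places, 91.9287 → 4 decimal places; limit is 2.
Rounded to 2 decimal places: 702.91 kg.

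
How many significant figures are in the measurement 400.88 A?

5

400.88: zeros between nonzero digits are significant.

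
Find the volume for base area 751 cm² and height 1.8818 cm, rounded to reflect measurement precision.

volume = 751 cm² × 1.8818 cm = 1413.2318 cm³.
751 has 3 significant figures; 1.8818 has 5.
Division/multiplication keeps the fewest: 3 significant figures.
Rounded: 1.41 × 10³ cm³.

1.41 × 10³ cm³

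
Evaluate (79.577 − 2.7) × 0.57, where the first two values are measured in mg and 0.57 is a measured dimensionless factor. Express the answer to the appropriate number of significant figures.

44 mg

79.577 mg − 2.7 mg = 76.877 mg; the difference is limited to 1 decimal place (3 s.f.).
Carrying full precision, 76.877 × 0.57 = 43.81989 mg; 0.57 has 2 s.f., so the result keeps min(3, 2) = 2 s.f.
Rounded to 2 significant figures: 44 mg.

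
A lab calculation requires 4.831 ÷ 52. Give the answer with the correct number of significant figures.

4.831 ÷ 52 = 0.0929038461538…
Multiplication/division keeps the fewest significant figures: 4.831 → 4 s.f., 52 → 2 s.f.; limit is 2.
Rounded to 2 significant figures: 0.093.

0.093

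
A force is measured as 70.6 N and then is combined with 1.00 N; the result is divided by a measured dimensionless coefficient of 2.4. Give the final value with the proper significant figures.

30. N

70.6 N + 1.00 N = 71.60 N; the sum is limited to 1 decimal place (3 s.f.).
Carrying full precision, 71.60 ÷ 2.4 = 29.8333333333… N; 2.4 has 2 s.f., so the result keeps min(3, 2) = 2 s.f.
Rounded to 2 significant figures: 30. N.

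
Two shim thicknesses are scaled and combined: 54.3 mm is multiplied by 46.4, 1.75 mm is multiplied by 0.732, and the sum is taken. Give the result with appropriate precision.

2.52 × 10³ mm

54.3 × 46.4 = 2519.52 → 2.52 × 10³ mm (3 s.f., last digit at the 10^1 place).
1.75 × 0.732 = 1.281 → 1.28 mm (3 s.f., last digit at the 10^-2 place).
Sum: 2520.801 mm; keep the coarser place, 10^1.
Result: 2.52 × 10³ mm.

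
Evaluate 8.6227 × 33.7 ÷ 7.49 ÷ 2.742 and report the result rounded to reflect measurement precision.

8.6227 × 33.7 ÷ 7.49 ÷ 2.742 = 14.148940138…
Multiplication/division keeps the fewest significant figures: 8.6227 → 5 s.f., 33.7 → 3 s.f., 7.49 → 3 s.f., 2.742 → 4 s.f.; limit is 3.
Rounded to 3 significant figures: 14.1.

14.1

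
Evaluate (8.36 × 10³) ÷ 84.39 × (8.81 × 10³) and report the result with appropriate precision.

8.73 × 10⁵

(8.36 × 10³) ÷ 84.39 × (8.81 × 10³) = 872752.695817…
Multiplication/division keeps the fewest significant figures: 8.36 × 10³ → 3 s.f., 84.39 → 4 s.f., 8.81 × 10³ → 3 s.f.; limit is 3.
Rounded to 3 significant figures: 8.73 × 10⁵.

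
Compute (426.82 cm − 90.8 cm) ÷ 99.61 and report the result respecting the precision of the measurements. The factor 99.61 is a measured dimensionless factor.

3.373 cm

426.82 cm − 90.8 cm = 336.02 cm; the difference is limited to 1 decimal place (4 s.f.).
Carrying full precision, 336.02 ÷ 99.61 = 3.37335608875… cm; 99.61 has 4 s.f., so the result keeps min(4, 4) = 4 s.f.
Rounded to 4 significant figures: 3.373 cm.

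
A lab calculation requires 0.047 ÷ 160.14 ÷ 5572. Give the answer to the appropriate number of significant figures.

0.047 ÷ 160.14 ÷ 5572 = 5.26728631471 × 10^-8…
Multiplication/division keeps the fewest significant figures: 0.047 → 2 s.f., 160.14 → 5 s.f., 5572 → 4 s.f.; limit is 2.
Rounded to 2 significant figures: 5.3 × 10^-8.

5.3 × 10^-8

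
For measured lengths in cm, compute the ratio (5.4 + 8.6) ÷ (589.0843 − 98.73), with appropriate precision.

0.0286

5.4 + 8.6 = 14.0, limited to 1 d.p. → 3 s.f.; 589.0843 − 98.73 = 490.3543, limited to 2 d.p. → 5 s.f.
Carrying full precision, 14.0 ÷ 490.3543 = 0.0285507846062…; keep min(3, 5) = 3 s.f.
Rounded to 3 significant figures: 0.0286.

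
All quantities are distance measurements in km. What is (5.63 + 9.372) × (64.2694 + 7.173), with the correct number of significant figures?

5.63 + 9.372 = 15.002, limited to 2 d.p. → 4 s.f.; 64.2694 + 7.173 = 71.4424, limited to 3 d.p. → 5 s.f.
Carrying full precision, 15.002 × 71.4424 = 1071.7788848; keep min(4, 5) = 4 s.f.
Rounded to 4 significant figures: 1072 km².

1072 km²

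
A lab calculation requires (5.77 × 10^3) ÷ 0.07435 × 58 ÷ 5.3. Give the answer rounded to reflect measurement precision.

8.5 × 10^5

(5.77 × 10^3) ÷ 0.07435 × 58 ÷ 5.3 = 849272.309703…
Multiplication/division keeps the fewest significant figures: 5.77 × 10^3 → 3 s.f., 0.07435 → 4 s.f., 58 → 2 s.f., 5.3 → 2 s.f.; limit is 2.
Rounded to 2 significant figures: 8.5 × 10^5.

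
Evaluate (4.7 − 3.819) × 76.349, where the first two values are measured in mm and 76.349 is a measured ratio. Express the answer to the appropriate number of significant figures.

4.7 mm − 3.819 mm = 0.881 mm; the difference is limited to 1 decimal place (1 s.f.).
Carrying full precision, 0.881 × 76.349 = 67.263469 mm; 76.349 has 5 s.f., so the result keeps min(1, 5) = 1 s.f.
Rounded to 1 significant figure: 7 × 10^1 mm.

7 × 10^1 mm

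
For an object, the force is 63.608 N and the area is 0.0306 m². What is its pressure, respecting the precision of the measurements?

pressure = 63.608 N ÷ 0.0306 m² = 2078.69281046… Pa.
63.608 has 5 significant figures; 0.0306 has 3.
Division/multiplication keeps the fewest: 3 significant figures.
Rounded: 2.08 × 10³ Pa.

2.08 × 10³ Pa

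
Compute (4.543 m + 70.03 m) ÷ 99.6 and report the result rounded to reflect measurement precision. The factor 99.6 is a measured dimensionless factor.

0.749 m

4.543 m + 70.03 m = 74.573 m; the sum is limited to 2 decimal places (4 s.f.).
Carrying full precision, 74.573 ÷ 99.6 = 0.748724899598… m; 99.6 has 3 s.f., so the result keeps min(4, 3) = 3 s.f.
Rounded to 3 significant figures: 0.749 m.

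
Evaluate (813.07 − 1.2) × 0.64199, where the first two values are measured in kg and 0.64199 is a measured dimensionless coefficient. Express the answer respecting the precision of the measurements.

813.07 kg − 1.2 kg = 811.87 kg; the difference is limited to 1 decimal place (4 s.f.).
Carrying full precision, 811.87 × 0.64199 = 521.2124213 kg; 0.64199 has 5 s.f., so the result keeps min(4, 5) = 4 s.f.
Rounded to 4 significant figures: 5.212 × 10^2 kg.

5.212 × 10^2 kg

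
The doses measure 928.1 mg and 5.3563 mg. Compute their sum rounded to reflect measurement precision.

933.5 mg

928.1 mg + 5.3563 mg = 933.4563 mg.
Addition/subtraction keeps the fewest decimal places: 928.1 → 1 decimal place, 5.3563 → 4 decimal places; limit is 1.
Rounded to 1 decimal place: 933.5 mg.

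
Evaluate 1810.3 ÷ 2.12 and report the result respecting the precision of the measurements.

1810.3 ÷ 2.12 = 853.91509434…
Multiplication/division keeps the fewest significant figures: 1810.3 → 5 s.f., 2.12 → 3 s.f.; limit is 3.
Rounded to 3 significant figures: 854.

854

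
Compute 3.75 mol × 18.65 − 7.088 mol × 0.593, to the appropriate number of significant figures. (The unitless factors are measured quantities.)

3.75 × 18.65 = 69.9375 → 69.9 mol (3 s.f., last digit at the 10^-1 place).
7.088 × 0.593 = 4.203184 → 4.20 mol (3 s.f., last digit at the 10^-2 place).
Difference: 65.734316 mol; keep the coarser place, 10^-1.
Result: 65.7 mol.

65.7 mol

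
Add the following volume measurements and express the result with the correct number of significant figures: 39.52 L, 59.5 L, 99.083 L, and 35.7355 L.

233.8 L

39.52 L + 59.5 L + 99.083 L + 35.7355 L = 233.8385 L.
Addition/subtraction keeps the fewest decimal places: 39.52 → 2 decimal places, 59.5 → 1 decimal place, 99.083 → 3 decimal places, 35.7355 → 4 decimal places; limit is 1.
Rounded to 1 decimal place: 233.8 L.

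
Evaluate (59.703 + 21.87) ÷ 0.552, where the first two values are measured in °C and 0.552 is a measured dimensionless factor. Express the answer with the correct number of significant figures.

148 °C

59.703 °C + 21.87 °C = 81.573 °C; the sum is limited to 2 decimal places (4 s.f.).
Carrying full precision, 81.573 ÷ 0.552 = 147.777173913… °C; 0.552 has 3 s.f., so the result keeps min(4, 3) = 3 s.f.
Rounded to 3 significant figures: 148 °C.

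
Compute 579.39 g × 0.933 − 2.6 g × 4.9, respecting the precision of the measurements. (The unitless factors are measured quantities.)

579.39 × 0.933 = 540.57087 → 541 g (3 s.f., last digit at the 10^0 place).
2.6 × 4.9 = 12.74 → 13 g (2 s.f., last digit at the 10^0 place).
Difference: 527.83087 g; keep the coarser place, 10^0.
Result: 528 g.

528 g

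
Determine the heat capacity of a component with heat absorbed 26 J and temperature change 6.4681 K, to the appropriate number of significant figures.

heat capacity = 26 J ÷ 6.4681 K = 4.01972758615… J/K.
26 has 2 significant figures; 6.4681 has 5.
Division/multiplication keeps the fewest: 2 significant figures.
Rounded: 4.0 J/K.

4.0 J/K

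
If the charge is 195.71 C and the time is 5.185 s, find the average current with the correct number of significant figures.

average current = 195.71 C ÷ 5.185 s = 37.7454194793… A.
195.71 has 5 significant figures; 5.185 has 4.
Division/multiplication keeps the fewest: 4 significant figures.
Rounded: 37.75 A.

37.75 A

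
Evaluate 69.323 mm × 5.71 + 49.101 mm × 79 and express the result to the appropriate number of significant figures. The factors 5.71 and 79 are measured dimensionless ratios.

4.3 × 10^3 mm

69.323 × 5.71 = 395.83433 → 396 mm (3 s.f., last digit at the 10^0 place).
49.101 × 79 = 3878.979 → 3.9 × 10^3 mm (2 s.f., last digit at the 10^2 place).
Sum: 4274.81333 mm; keep the coarser place, 10^2.
Result: 4.3 × 10^3 mm.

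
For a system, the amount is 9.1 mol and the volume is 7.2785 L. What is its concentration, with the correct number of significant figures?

concentration = 9.1 mol ÷ 7.2785 L = 1.25025760802… mol/L.
9.1 has 2 significant figures; 7.2785 has 5.
Division/multiplication keeps the fewest: 2 significant figures.
Rounded: 1.3 mol/L.

1.3 mol/L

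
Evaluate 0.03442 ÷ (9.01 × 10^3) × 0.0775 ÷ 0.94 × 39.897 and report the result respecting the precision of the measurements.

1.3 × 10^-5

0.03442 ÷ (9.01 × 10^3) × 0.0775 ÷ 0.94 × 39.897 = 0.0000125660899651…
Multiplication/division keeps the fewest significant figures: 0.03442 → 4 s.f., 9.01 × 10^3 → 3 s.f., 0.0775 → 3 s.f., 0.94 → 2 s.f., 39.897 → 5 s.f.; limit is 2.
Rounded to 2 significant figures: 1.3 × 10^-5.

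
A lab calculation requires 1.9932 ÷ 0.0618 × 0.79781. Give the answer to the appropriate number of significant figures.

1.9932 ÷ 0.0618 × 0.79781 = 25.731308932…
Multiplication/division keeps the fewest significant figures: 1.9932 → 5 s.f., 0.0618 → 3 s.f., 0.79781 → 5 s.f.; limit is 3.
Rounded to 3 significant figures: 25.7.

25.7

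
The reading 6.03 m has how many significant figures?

3

6.03: zeros between nonzero digits are significant.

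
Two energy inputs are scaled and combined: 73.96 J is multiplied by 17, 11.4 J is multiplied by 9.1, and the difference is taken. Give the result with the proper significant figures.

73.96 × 17 = 1257.32 → 1.3 × 10^3 J (2 s.f., last digit at the 10^2 place).
11.4 × 9.1 = 103.74 → 1.0 × 10^2 J (2 s.f., last digit at the 10^1 place).
Difference: 1153.58 J; keep the coarser place, 10^2.
Result: 1.2 × 10^3 J.

1.2 × 10^3 J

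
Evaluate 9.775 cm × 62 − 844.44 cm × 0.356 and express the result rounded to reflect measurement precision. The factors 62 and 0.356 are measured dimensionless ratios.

3.1 × 10^2 cm

9.775 × 62 = 606.05 → 6.1 × 10^2 cm (2 s.f., last digit at the 10^1 place).
844.44 × 0.356 = 300.62064 → 301 cm (3 s.f., last digit at the 10^0 place).
Difference: 305.42936 cm; keep the coarser place, 10^1.
Result: 3.1 × 10^2 cm.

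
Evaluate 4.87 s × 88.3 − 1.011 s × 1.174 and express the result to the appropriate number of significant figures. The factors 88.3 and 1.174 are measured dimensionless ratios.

429 s

4.87 × 88.3 = 430.021 → 4.30 × 10^2 s (3 s.f., last digit at the 10^0 place).
1.011 × 1.174 = 1.186914 → 1.187 s (4 s.f., last digit at the 10^-3 place).
Difference: 428.834086 s; keep the coarser place, 10^0.
Result: 429 s.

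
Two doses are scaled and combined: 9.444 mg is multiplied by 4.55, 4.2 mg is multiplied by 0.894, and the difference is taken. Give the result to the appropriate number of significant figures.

9.444 × 4.55 = 42.9702 → 43.0 mg (3 s.f., last digit at the 10^-1 place).
4.2 × 0.894 = 3.7548 → 3.8 mg (2 s.f., last digit at the 10^-1 place).
Difference: 39.2154 mg; keep the coarser place, 10^-1.
Result: 39.2 mg.

39.2 mg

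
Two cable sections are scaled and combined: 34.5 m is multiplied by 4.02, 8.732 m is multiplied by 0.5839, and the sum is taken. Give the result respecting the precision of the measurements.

34.5 × 4.02 = 138.69 → 139 m (3 s.f., last digit at the 10^0 place).
8.732 × 0.5839 = 5.0986148 → 5.099 m (4 s.f., last digit at the 10^-3 place).
Sum: 143.7886148 m; keep the coarser place, 10^0.
Result: 144 m.

144 m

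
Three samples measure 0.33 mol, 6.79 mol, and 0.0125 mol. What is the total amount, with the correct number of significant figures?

7.13 mol

0.33 mol + 6.79 mol + 0.0125 mol = 7.1325 mol.
Addition/subtraction keeps the fewest decimal places: 0.33 → 2 decimal places, 6.79 → 2 decimal places, 0.0125 → 4 decimal places; limit is 2.
Rounded to 2 decimal places: 7.13 mol.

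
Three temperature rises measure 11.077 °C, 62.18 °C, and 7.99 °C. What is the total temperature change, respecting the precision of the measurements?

11.077 °C + 62.18 °C + 7.99 °C = 81.247 °C.
Addition/subtraction keeps the fewest decimal places: 11.077 → 3 decimal places, 62.18 → 2 decimal places, 7.99 → 2 decimal places; limit is 2.
Rounded to 2 decimal places: 81.25 °C.

81.25 °C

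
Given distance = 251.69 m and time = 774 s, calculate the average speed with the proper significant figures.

0.325 m/s

average speed = 251.69 m ÷ 774 s = 0.325180878553… m/s.
251.69 has 5 significant figures; 774 has 3.
Division/multiplication keeps the fewest: 3 significant figures.
Rounded: 0.325 m/s.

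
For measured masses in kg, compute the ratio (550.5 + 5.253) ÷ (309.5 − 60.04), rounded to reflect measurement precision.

2.228

550.5 + 5.253 = 555.753, limited to 1 d.p. → 4 s.f.; 309.5 − 60.04 = 249.46, limited to 1 d.p. → 4 s.f.
Carrying full precision, 555.753 ÷ 249.46 = 2.22782410006…; keep min(4, 4) = 4 s.f.
Rounded to 4 significant figures: 2.228.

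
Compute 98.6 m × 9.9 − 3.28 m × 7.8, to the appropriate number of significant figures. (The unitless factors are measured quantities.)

98.6 × 9.9 = 976.14 → 9.8 × 10² m (2 s.f., last digit at the 10^1 place).
3.28 × 7.8 = 25.584 → 26 m (2 s.f., last digit at the 10^0 place).
Difference: 950.556 m; keep the coarser place, 10^1.
Result: 9.5 × 10² m.

9.5 × 10² m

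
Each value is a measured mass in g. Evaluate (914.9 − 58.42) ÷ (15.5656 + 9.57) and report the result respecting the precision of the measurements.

914.9 − 58.42 = 856.48, limited to 1 d.p. → 4 s.f.; 15.5656 + 9.57 = 25.1356, limited to 2 d.p. → 4 s.f.
Carrying full precision, 856.48 ÷ 25.1356 = 34.0743805598…; keep min(4, 4) = 4 s.f.
Rounded to 4 significant figures: 34.07.

34.07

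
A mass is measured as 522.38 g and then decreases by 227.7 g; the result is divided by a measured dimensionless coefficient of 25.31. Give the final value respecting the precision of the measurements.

522.38 g − 227.7 g = 294.68 g; the difference is limited to 1 decimal place (4 s.f.).
Carrying full precision, 294.68 ÷ 25.31 = 11.6428289214… g; 25.31 has 4 s.f., so the result keeps min(4, 4) = 4 s.f.
Rounded to 4 significant figures: 11.64 g.

11.64 g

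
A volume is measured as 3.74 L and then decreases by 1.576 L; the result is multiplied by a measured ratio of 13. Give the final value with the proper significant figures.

28 L

3.74 L − 1.576 L = 2.164 L; the difference is limited to 2 decimal places (3 s.f.).
Carrying full precision, 2.164 × 13 = 28.132 L; 13 has 2 s.f., so the result keeps min(3, 2) = 2 s.f.
Rounded to 2 significant figures: 28 L.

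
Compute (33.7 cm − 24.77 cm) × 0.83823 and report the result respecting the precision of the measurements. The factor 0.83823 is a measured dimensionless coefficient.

33.7 cm − 24.77 cm = 8.93 cm; the difference is limited to 1 decimal place (2 s.f.).
Carrying full precision, 8.93 × 0.83823 = 7.4853939 cm; 0.83823 has 5 s.f., so the result keeps min(2, 5) = 2 s.f.
Rounded to 2 significant figures: 7.5 cm.

7.5 cm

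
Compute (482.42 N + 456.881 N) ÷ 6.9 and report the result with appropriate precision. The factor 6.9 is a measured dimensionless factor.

1.4 × 10^2 N

482.42 N + 456.881 N = 939.301 N; the sum is limited to 2 decimal places (5 s.f.).
Carrying full precision, 939.301 ÷ 6.9 = 136.13057971… N; 6.9 has 2 s.f., so the result keeps min(5, 2) = 2 s.f.
Rounded to 2 significant figures: 1.4 × 10^2 N.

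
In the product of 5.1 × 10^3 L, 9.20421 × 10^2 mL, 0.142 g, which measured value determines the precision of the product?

5.1 × 10^3 L

5.1 × 10^3 L → 2 s.f.; 9.20421 × 10^2 mL → 6 s.f.; 0.142 g → 3 s.f.
The fewest is 2 significant figures, from 5.1 × 10^3 L.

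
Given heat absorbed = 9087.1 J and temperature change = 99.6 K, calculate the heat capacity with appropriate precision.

heat capacity = 9087.1 J ÷ 99.6 K = 91.2359437751… J/K.
9087.1 has 5 significant figures; 99.6 has 3.
Division/multiplication keeps the fewest: 3 significant figures.
Rounded: 91.2 J/K.

91.2 J/K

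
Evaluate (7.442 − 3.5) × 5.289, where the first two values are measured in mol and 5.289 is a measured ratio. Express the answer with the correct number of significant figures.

21 mol

7.442 mol − 3.5 mol = 3.942 mol; the difference is limited to 1 decimal place (2 s.f.).
Carrying full precision, 3.942 × 5.289 = 20.849238 mol; 5.289 has 4 s.f., so the result keeps min(2, 4) = 2 s.f.
Rounded to 2 significant figures: 21 mol.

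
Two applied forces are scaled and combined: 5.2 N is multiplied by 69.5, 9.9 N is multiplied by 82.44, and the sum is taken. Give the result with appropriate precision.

5.2 × 69.5 = 361.4 → 3.6 × 10² N (2 s.f., last digit at the 10^1 place).
9.9 × 82.44 = 816.156 → 8.2 × 10² N (2 s.f., last digit at the 10^1 place).
Sum: 1177.556 N; keep the coarser place, 10^1.
Result: 1.18 × 10³ N.

1.18 × 10³ N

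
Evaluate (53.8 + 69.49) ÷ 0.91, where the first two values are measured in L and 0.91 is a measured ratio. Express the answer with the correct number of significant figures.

1.4 × 10² L

53.8 L + 69.49 L = 123.29 L; the sum is limited to 1 decimal place (4 s.f.).
Carrying full precision, 123.29 ÷ 0.91 = 135.483516484… L; 0.91 has 2 s.f., so the result keeps min(4, 2) = 2 s.f.
Rounded to 2 significant figures: 1.4 × 10² L.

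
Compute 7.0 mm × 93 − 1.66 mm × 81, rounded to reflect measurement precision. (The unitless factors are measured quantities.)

7.0 × 93 = 651 → 6.5 × 10² mm (2 s.f., last digit at the 10^1 place).
1.66 × 81 = 134.46 → 1.3 × 10² mm (2 s.f., last digit at the 10^1 place).
Difference: 516.54 mm; keep the coarser place, 10^1.
Result: 5.2 × 10² mm.

5.2 × 10² mm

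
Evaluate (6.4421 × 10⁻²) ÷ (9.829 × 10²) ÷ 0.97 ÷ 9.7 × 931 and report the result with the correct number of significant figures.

0.0065

(6.4421 × 10⁻²) ÷ (9.829 × 10²) ÷ 0.97 ÷ 9.7 × 931 = 0.00648521441595…
Multiplication/division keeps the fewest significant figures: 6.4421 × 10⁻² → 5 s.f., 9.829 × 10² → 4 s.f., 0.97 → 2 s.f., 9.7 → 2 s.f., 931 → 3 s.f.; limit is 2.
Rounded to 2 significant figures: 0.0065.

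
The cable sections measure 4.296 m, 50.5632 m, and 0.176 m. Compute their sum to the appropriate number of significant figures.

55.035 m

4.296 m + 50.5632 m + 0.176 m = 55.0352 m.
Addition/subtraction keeps the fewest decimal places: 4.296 → 3 decimal places, 50.5632 → 4 decimal places, 0.176 → 3 decimal places; limit is 3.
Rounded to 3 decimal places: 55.035 m.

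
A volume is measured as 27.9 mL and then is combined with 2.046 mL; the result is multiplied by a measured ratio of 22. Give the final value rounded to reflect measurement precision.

27.9 mL + 2.046 mL = 29.946 mL; the sum is limited to 1 decimal place (3 s.f.).
Carrying full precision, 29.946 × 22 = 658.812 mL; 22 has 2 s.f., so the result keeps min(3, 2) = 2 s.f.
Rounded to 2 significant figures: 6.6 × 10² mL.

6.6 × 10² mL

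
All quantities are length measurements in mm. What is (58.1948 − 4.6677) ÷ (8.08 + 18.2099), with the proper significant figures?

58.1948 − 4.6677 = 53.5271, limited to 4 d.p. → 6 s.f.; 8.08 + 18.2099 = 26.2899, limited to 2 d.p. → 4 s.f.
Carrying full precision, 53.5271 ÷ 26.2899 = 2.03603284912…; keep min(6, 4) = 4 s.f.
Rounded to 4 significant figures: 2.036.

2.036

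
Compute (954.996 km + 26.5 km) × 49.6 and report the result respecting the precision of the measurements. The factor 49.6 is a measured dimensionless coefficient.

954.996 km + 26.5 km = 981.496 km; the sum is limited to 1 decimal place (4 s.f.).
Carrying full precision, 981.496 × 49.6 = 48682.2016 km; 49.6 has 3 s.f., so the result keeps min(4, 3) = 3 s.f.
Rounded to 3 significant figures: 4.87 × 10^4 km.

4.87 × 10^4 km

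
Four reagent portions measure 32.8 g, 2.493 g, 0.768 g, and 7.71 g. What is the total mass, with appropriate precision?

32.8 g + 2.493 g + 0.768 g + 7.71 g = 43.771 g.
Addition/subtraction keeps the fewest decimal places: 32.8 → 1 decimal place, 2.493 → 3 decimal places, 0.768 → 3 decimal places, 7.71 → 2 decimal places; limit is 1.
Rounded to 1 decimal place: 43.8 g.

43.8 g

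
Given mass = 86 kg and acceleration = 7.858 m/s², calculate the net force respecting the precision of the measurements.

net force = 86 kg × 7.858 m/s² = 675.788 N.
86 has 2 significant figures; 7.858 has 4.
Division/multiplication keeps the fewest: 2 significant figures.
Rounded: 6.8 × 10^2 N.

6.8 × 10^2 N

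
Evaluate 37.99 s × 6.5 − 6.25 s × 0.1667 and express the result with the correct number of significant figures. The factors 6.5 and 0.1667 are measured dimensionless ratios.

2.5 × 10² s

37.99 × 6.5 = 246.935 → 2.5 × 10² s (2 s.f., last digit at the 10^1 place).
6.25 × 0.1667 = 1.041875 → 1.04 s (3 s.f., last digit at the 10^-2 place).
Difference: 245.893125 s; keep the coarser place, 10^1.
Result: 2.5 × 10² s.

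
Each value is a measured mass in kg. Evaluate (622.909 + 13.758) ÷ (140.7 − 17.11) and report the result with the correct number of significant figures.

5.151

622.909 + 13.758 = 636.667, limited to 3 d.p. → 6 s.f.; 140.7 − 17.11 = 123.59, limited to 1 d.p. → 4 s.f.
Carrying full precision, 636.667 ÷ 123.59 = 5.15144429161…; keep min(6, 4) = 4 s.f.
Rounded to 4 significant figures: 5.151.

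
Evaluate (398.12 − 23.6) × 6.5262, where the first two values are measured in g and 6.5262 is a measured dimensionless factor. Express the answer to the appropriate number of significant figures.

398.12 g − 23.6 g = 374.52 g; the difference is limited to 1 decimal place (4 s.f.).
Carrying full precision, 374.52 × 6.5262 = 2444.192424 g; 6.5262 has 5 s.f., so the result keeps min(4, 5) = 4 s.f.
Rounded to 4 significant figures: 2444 g.

2444 g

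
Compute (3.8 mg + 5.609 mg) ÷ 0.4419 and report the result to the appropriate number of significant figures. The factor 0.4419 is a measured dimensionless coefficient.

3.8 mg + 5.609 mg = 9.409 mg; the sum is limited to 1 decimal place (2 s.f.).
Carrying full precision, 9.409 ÷ 0.4419 = 21.2921475447… mg; 0.4419 has 4 s.f., so the result keeps min(2, 4) = 2 s.f.
Rounded to 2 significant figures: 21 mg.

21 mg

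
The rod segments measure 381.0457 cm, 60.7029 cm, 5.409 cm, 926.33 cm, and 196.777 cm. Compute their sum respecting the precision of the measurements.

1570.26 cm

381.0457 cm + 60.7029 cm + 5.409 cm + 926.33 cm + 196.777 cm = 1570.2646 cm.
Addition/subtraction keeps the fewest decimal places: 381.0457 → 4 decimal places, 60.7029 → 4 decimal places, 5.409 → 3 decimal places, 926.33 → 2 decimal places, 196.777 → 3 decimal places; limit is 2.
Rounded to 2 decimal places: 1570.26 cm.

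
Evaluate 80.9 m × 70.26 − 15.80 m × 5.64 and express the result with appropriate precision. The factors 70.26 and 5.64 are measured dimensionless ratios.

80.9 × 70.26 = 5684.034 → 5.68 × 10^3 m (3 s.f., last digit at the 10^1 place).
15.80 × 5.64 = 89.112 → 89.1 m (3 s.f., last digit at the 10^-1 place).
Difference: 5594.922 m; keep the coarser place, 10^1.
Result: 5.59 × 10^3 m.

5.59 × 10^3 m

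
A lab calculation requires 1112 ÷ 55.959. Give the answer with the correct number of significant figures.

1112 ÷ 55.959 = 19.8716917743…
Multiplication/division keeps the fewest significant figures: 1112 → 4 s.f., 55.959 → 5 s.f.; limit is 4.
Rounded to 4 significant figures: 19.87.

19.87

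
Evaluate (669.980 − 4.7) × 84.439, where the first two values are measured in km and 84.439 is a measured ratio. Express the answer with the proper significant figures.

5.618 × 10^4 km

669.980 km − 4.7 km = 665.280 km; the difference is limited to 1 decimal place (4 s.f.).
Carrying full precision, 665.280 × 84.439 = 56175.57792 km; 84.439 has 5 s.f., so the result keeps min(4, 5) = 4 s.f.
Rounded to 4 significant figures: 5.618 × 10^4 km.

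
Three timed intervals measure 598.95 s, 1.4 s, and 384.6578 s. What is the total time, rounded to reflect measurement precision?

985.0 s

598.95 s + 1.4 s + 384.6578 s = 985.0078 s.
Addition/subtraction keeps the fewest decimal places: 598.95 → 2 decimal places, 1.4 → 1 decimal place, 384.6578 → 4 decimal places; limit is 1.
Rounded to 1 decimal place: 985.0 s.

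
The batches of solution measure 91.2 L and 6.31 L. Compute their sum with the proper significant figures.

97.5 L

91.2 L + 6.31 L = 97.51 L.
Addition/subtraction keeps the fewest decimal places: 91.2 → 1 decimal place, 6.31 → 2 decimal places; limit is 1.
Rounded to 1 decimal place: 97.5 L.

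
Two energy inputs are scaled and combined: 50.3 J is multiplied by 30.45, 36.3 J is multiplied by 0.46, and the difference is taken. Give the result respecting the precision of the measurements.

1.51 × 10^3 J

50.3 × 30.45 = 1531.635 → 1.53 × 10^3 J (3 s.f., last digit at the 10^1 place).
36.3 × 0.46 = 16.698 → 17 J (2 s.f., last digit at the 10^0 place).
Difference: 1514.937 J; keep the coarser place, 10^1.
Result: 1.51 × 10^3 J.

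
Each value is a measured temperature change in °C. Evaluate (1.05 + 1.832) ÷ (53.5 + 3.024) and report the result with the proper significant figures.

1.05 + 1.832 = 2.882, limited to 2 d.p. → 3 s.f.; 53.5 + 3.024 = 56.524, limited to 1 d.p. → 3 s.f.
Carrying full precision, 2.882 ÷ 56.524 = 0.0509871912816…; keep min(3, 3) = 3 s.f.
Rounded to 3 significant figures: 0.0510.

0.0510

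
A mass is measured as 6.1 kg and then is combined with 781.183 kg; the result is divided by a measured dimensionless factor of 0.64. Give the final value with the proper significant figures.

6.1 kg + 781.183 kg = 787.283 kg; the sum is limited to 1 decimal place (4 s.f.).
Carrying full precision, 787.283 ÷ 0.64 = 1230.1296875 kg; 0.64 has 2 s.f., so the result keeps min(4, 2) = 2 s.f.
Rounded to 2 significant figures: 1.2 × 10^3 kg.

1.2 × 10^3 kg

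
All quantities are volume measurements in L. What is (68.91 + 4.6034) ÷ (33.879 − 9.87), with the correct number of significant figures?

3.062

68.91 + 4.6034 = 73.5134, limited to 2 d.p. → 4 s.f.; 33.879 − 9.87 = 24.009, limited to 2 d.p. → 4 s.f.
Carrying full precision, 73.5134 ÷ 24.009 = 3.06191011704…; keep min(4, 4) = 4 s.f.
Rounded to 4 significant figures: 3.062.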